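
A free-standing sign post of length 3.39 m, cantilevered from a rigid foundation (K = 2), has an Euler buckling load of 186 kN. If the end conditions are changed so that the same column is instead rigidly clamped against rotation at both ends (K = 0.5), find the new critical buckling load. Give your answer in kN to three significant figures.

P_cr ∝ 1/K², so P_cr,new = P_cr,old × (K_old/K_new)² = 186 × (2/0.5)²
= 186 × 16.00 = 2980 kN

P_cr ≈ 2980 kN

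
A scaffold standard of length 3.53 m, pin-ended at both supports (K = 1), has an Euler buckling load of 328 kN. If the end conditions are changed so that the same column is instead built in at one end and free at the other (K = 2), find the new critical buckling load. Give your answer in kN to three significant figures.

P_cr ∝ 1/K², so P_cr,new = P_cr,old × (K_old/K_new)² = 328 × (1/2)²
= 328 × 0.2500 = 82.0 kN

P_cr ≈ 82.0 kN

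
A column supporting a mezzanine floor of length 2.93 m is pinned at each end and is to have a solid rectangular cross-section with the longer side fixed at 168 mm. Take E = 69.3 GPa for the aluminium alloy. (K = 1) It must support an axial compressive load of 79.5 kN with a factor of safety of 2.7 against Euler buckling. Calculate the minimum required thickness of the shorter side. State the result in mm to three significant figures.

b ≈ 57.7 mm

Required P_cr = n·P = 2.7 × 79.5 = 214.6 kN
L_e = K·L = 1 × 2.93 = 2.930 m
Required I = P_cr·L_e²/(π²E) = 2.147×10^5 × 2.930² / (π² × 6.93×10^10) = 2.694×10^-6 m⁴
I_req = 2.694×10^6 mm⁴
Rectangle, weak axis: I_min = h·b³/12 with h = 168 mm fixed  ⇒  b = (12I/h)^(1/3) = 57.7 mm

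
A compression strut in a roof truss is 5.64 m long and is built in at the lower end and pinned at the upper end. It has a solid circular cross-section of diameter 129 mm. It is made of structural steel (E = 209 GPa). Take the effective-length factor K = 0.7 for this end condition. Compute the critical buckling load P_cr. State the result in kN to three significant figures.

I = πd⁴/64 = π×129⁴/64 = 1.359×10^7 mm⁴
I = 1.359×10^7 mm⁴ = 1.359×10^-5 m⁴
Effective length L_e = K·L = 0.7 × 5.64 = 3.948 m
P_cr = π²EI / L_e² = π² × 209×10⁹ × 1.359×10^-5 / 3.948² = 1.799×10^6 N

P_cr ≈ 1800 kN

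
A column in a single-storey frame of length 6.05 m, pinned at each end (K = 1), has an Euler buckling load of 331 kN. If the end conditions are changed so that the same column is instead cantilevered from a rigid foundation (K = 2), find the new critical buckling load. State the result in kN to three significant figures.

P_cr ∝ 1/K², so P_cr,new = P_cr,old × (K_old/K_new)² = 331 × (1/2)²
= 331 × 0.2500 = 82.8 kN

P_cr ≈ 82.8 kN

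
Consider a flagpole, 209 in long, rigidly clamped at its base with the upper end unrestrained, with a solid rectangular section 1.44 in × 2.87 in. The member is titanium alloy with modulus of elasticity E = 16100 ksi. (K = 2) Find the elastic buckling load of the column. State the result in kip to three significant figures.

P_cr ≈ 0.649 kip

Buckling occurs about the weak axis: I_min = h·b³/12 with b = 1.44 in (the shorter side).
I_min = 2.87×1.44³/12 = 0.7141 in⁴
Effective length L_e = K·L = 2 × 209 = 418.0 in
P_cr = π²EI / L_e² = π² × 16100×10³ × 0.7141 / 418.0² = 649.5 lb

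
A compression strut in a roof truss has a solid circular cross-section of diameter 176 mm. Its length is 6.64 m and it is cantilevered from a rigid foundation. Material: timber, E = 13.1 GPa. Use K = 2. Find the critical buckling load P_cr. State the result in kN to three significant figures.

I = πd⁴/64 = π×176⁴/64 = 4.710×10^7 mm⁴
I = 4.710×10^7 mm⁴ = 4.710×10^-5 m⁴
Effective length L_e = K·L = 2 × 6.64 = 13.28 m
P_cr = π²EI / L_e² = π² × 13.1×10⁹ × 4.710×10^-5 / 13.28² = 3.453×10^4 N

P_cr ≈ 34.5 kN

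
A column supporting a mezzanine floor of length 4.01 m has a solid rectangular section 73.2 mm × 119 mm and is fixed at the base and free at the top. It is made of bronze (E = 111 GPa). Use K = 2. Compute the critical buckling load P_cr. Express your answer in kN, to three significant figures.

Buckling occurs about the weak axis: I_min = h·b³/12 with b = 73.2 mm (the shorter side).
I_min = 119×73.2³/12 = 3.890×10^6 mm⁴
I = 3.890×10^6 mm⁴ = 3.890×10^-6 m⁴
Effective length L_e = K·L = 2 × 4.01 = 8.020 m
P_cr = π²EI / L_e² = π² × 111×10⁹ × 3.890×10^-6 / 8.020² = 6.625×10^4 N

P_cr ≈ 66.2 kN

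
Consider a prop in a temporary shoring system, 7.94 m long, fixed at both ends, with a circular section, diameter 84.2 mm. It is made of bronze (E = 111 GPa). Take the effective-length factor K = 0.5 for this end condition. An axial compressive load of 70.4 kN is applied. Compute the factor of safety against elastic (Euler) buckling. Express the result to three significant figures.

n ≈ 2.44

I = πd⁴/64 = π×84.2⁴/64 = 2.467×10^6 mm⁴
I = 2.467×10^6 mm⁴ = 2.467×10^-6 m⁴
Effective length L_e = K·L = 0.5 × 7.94 = 3.970 m
P_cr = π²EI / L_e² = π² × 111×10⁹ × 2.467×10^-6 / 3.970² = 1.715×10^5 N
Factor of safety n = P_cr / P = 171.50 / 70.4 = 2.44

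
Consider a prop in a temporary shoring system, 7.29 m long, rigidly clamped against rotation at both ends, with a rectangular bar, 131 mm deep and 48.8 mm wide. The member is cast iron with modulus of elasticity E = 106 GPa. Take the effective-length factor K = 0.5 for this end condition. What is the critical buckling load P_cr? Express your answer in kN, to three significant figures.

P_cr ≈ 99.9 kN

Buckling occurs about the weak axis: I_min = h·b³/12 with b = 48.8 mm (the shorter side).
I_min = 131×48.8³/12 = 1.269×10^6 mm⁴
I = 1.269×10^6 mm⁴ = 1.269×10^-6 m⁴
Effective length L_e = K·L = 0.5 × 7.29 = 3.645 m
P_cr = π²EI / L_e² = π² × 106×10⁹ × 1.269×10^-6 / 3.645² = 9.990×10^4 N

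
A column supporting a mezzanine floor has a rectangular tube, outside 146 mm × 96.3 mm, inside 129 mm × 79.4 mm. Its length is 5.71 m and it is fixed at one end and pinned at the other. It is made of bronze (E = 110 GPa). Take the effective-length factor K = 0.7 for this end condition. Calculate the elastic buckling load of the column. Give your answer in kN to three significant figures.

P_cr ≈ 373 kN

Weak-axis I_min = (h_o·b_o³ − h_i·b_i³)/12 with b_o = 96.3, b_i = 79.40 mm (shorter outer/inner sides).
I_min = (146×96.3³ − 129.0×79.40³)/12 = 5.484×10^6 mm⁴
I = 5.484×10^6 mm⁴ = 5.484×10^-6 m⁴
Effective length L_e = K·L = 0.7 × 5.71 = 3.997 m
P_cr = π²EI / L_e² = π² × 110×10⁹ × 5.484×10^-6 / 3.997² = 3.727×10^5 N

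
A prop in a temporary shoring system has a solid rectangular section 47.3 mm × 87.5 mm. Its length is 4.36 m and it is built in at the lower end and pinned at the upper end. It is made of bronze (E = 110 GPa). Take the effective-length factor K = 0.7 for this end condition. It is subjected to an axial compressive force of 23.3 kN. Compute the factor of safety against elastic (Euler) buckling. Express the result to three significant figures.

Buckling occurs about the weak axis: I_min = h·b³/12 with b = 47.3 mm (the shorter side).
I_min = 87.5×47.3³/12 = 7.716×10^5 mm⁴
I = 7.716×10^5 mm⁴ = 7.716×10^-7 m⁴
Effective length L_e = K·L = 0.7 × 4.36 = 3.052 m
P_cr = π²EI / L_e² = π² × 110×10⁹ × 7.716×10^-7 / 3.052² = 8.994×10^4 N
Factor of safety n = P_cr / P = 89.936 / 23.3 = 3.86

n ≈ 3.86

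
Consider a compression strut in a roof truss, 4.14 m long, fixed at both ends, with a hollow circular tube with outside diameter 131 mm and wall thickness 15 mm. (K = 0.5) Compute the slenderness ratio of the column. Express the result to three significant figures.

Inner diameter d_i = 131 − 2×15 = 101.0 mm
I = π(d_o⁴ − d_i⁴)/64 = π(131⁴ − 101.0⁴)/64 = 9.348×10^6 mm⁴
A = 5.466×10^3 mm²;  r_min = √(I/A) = √(9.348×10^6/5.466×10^3) = 41.35 mm
L_e = K·L = 0.5 × 4.14 m = 2.070 m = 2070.0 mm
λ = L_e / r_min = 2070.0 / 41.35 = 50.1

λ ≈ 50.1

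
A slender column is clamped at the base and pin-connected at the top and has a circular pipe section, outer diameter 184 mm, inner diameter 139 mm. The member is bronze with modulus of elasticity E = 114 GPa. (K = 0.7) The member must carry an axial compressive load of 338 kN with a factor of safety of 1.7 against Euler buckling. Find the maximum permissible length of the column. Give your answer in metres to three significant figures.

d_o = 184 mm, d_i = 139 mm
I = π(d_o⁴ − d_i⁴)/64 = π(184⁴ − 139.0⁴)/64 = 3.794×10^7 mm⁴
I = 3.794×10^-5 m⁴
Required critical load P_cr = n·P = 1.7 × 338 = 574.6 kN = 5.746×10^5 N
From P_cr = π²EI/(K·L)²:  L = (1/K)·√(π²EI/P_cr) = (1/0.7)·√(π²×1.14×10^11×3.794×10^-5/5.746×10^5)
L = 12.3 m

L_max ≈ 12.3 m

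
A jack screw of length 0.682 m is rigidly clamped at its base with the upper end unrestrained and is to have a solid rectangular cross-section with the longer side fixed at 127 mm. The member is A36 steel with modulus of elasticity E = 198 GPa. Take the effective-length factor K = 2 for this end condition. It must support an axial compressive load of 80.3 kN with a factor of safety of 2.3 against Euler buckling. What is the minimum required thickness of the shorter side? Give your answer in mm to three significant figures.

b ≈ 25.5 mm

Required P_cr = n·P = 2.3 × 80.3 = 184.7 kN
L_e = K·L = 2 × 0.682 = 1.364 m
Required I = P_cr·L_e²/(π²E) = 1.847×10^5 × 1.364² / (π² × 1.98×10^11) = 1.758×10^-7 m⁴
I_req = 1.758×10^5 mm⁴
Rectangle, weak axis: I_min = h·b³/12 with h = 127 mm fixed  ⇒  b = (12I/h)^(1/3) = 25.5 mm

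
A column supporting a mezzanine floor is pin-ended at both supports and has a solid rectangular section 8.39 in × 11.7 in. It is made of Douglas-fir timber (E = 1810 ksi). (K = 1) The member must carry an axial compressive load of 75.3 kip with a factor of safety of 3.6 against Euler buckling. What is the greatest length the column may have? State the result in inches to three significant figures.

L_max ≈ 195 in

Buckling occurs about the weak axis: I_min = h·b³/12 with b = 8.39 in (the shorter side).
I_min = 11.7×8.39³/12 = 575.8 in⁴
Required critical load P_cr = n·P = 3.6 × 75.3 = 271.1 kip = 2.711×10^5 lb
From P_cr = π²EI/(K·L)²:  L = (1/K)·√(π²EI/P_cr) = (1/1)·√(π²×1.81×10^6×575.8/2.711×10^5)
L = 195 in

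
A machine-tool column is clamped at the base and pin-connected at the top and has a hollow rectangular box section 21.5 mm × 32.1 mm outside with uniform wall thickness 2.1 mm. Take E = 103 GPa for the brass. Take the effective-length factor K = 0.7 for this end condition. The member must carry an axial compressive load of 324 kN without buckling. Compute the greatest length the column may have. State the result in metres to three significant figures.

L_max ≈ 0.305 m

Inner dimensions: h_i = 32.1 − 2×2.1 = 27.90 mm, b_i = 21.5 − 2×2.1 = 17.30 mm
Weak-axis I_min = (h_o·b_o³ − h_i·b_i³)/12 with b_o = 21.5, b_i = 17.30 mm (shorter outer/inner sides).
I_min = (32.1×21.5³ − 27.90×17.30³)/12 = 1.455×10^4 mm⁴
I = 1.455×10^-8 m⁴
At the buckling limit P_cr = P = 3.240×10^5 N
From P_cr = π²EI/(K·L)²:  L = (1/K)·√(π²EI/P_cr) = (1/0.7)·√(π²×1.03×10^11×1.455×10^-8/3.240×10^5)
L = 0.305 m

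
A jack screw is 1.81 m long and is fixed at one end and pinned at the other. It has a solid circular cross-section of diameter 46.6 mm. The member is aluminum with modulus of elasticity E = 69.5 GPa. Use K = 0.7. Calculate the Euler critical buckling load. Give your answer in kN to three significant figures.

I = πd⁴/64 = π×46.6⁴/64 = 2.315×10^5 mm⁴
I = 2.315×10^5 mm⁴ = 2.315×10^-7 m⁴
Effective length L_e = K·L = 0.7 × 1.81 = 1.267 m
P_cr = π²EI / L_e² = π² × 69.5×10⁹ × 2.315×10^-7 / 1.267² = 9.891×10^4 N

P_cr ≈ 98.9 kN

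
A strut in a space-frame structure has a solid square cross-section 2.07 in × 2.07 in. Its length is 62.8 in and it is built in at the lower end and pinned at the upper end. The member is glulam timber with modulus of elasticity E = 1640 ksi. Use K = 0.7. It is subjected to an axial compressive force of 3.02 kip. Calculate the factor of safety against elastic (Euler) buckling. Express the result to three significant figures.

I = a⁴/12 = 2.07⁴/12 = 1.530 in⁴
Effective length L_e = K·L = 0.7 × 62.8 = 43.96 in
P_cr = π²EI / L_e² = π² × 1640×10³ × 1.530 / 43.96² = 1.282×10^4 lb
Factor of safety n = P_cr / P = 12.815 / 3.02 = 4.24

n ≈ 4.24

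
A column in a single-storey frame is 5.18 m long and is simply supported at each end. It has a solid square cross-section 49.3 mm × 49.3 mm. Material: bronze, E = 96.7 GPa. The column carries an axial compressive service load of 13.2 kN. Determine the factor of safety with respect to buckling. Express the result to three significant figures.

I = a⁴/12 = 49.3⁴/12 = 4.923×10^5 mm⁴
I = 4.923×10^5 mm⁴ = 4.923×10^-7 m⁴
Effective length L_e = K·L = 1 × 5.18 = 5.180 m
P_cr = π²EI / L_e² = π² × 96.7×10⁹ × 4.923×10^-7 / 5.180² = 1.751×10^4 N
Factor of safety n = P_cr / P = 17.509 / 13.2 = 1.33

n ≈ 1.33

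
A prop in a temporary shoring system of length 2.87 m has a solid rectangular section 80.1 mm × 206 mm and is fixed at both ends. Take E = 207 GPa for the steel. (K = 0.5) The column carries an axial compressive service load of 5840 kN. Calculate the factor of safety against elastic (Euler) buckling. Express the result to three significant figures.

Buckling occurs about the weak axis: I_min = h·b³/12 with b = 80.1 mm (the shorter side).
I_min = 206×80.1³/12 = 8.822×10^6 mm⁴
I = 8.822×10^6 mm⁴ = 8.822×10^-6 m⁴
Effective length L_e = K·L = 0.5 × 2.87 = 1.435 m
P_cr = π²EI / L_e² = π² × 207×10⁹ × 8.822×10^-6 / 1.435² = 8.753×10^6 N
Factor of safety n = P_cr / P = 8752.9 / 5840 = 1.50

n ≈ 1.50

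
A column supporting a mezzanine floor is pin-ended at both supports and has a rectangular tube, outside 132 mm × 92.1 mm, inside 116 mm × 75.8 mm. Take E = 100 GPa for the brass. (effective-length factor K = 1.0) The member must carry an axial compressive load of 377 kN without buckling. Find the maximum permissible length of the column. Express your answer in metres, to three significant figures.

Weak-axis I_min = (h_o·b_o³ − h_i·b_i³)/12 with b_o = 92.1, b_i = 75.80 mm (shorter outer/inner sides).
I_min = (132×92.1³ − 116.0×75.80³)/12 = 4.384×10^6 mm⁴
I = 4.384×10^-6 m⁴
At the buckling limit P_cr = P = 3.770×10^5 N
From P_cr = π²EI/(K·L)²:  L = (1/K)·√(π²EI/P_cr) = (1/1)·√(π²×1.00×10^11×4.384×10^-6/3.770×10^5)
L = 3.39 m

L_max ≈ 3.39 m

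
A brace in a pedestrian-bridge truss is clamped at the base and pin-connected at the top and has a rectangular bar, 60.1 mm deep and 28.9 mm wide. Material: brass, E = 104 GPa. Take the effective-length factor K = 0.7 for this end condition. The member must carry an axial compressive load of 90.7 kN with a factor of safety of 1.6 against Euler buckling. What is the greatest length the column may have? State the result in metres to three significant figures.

Buckling occurs about the weak axis: I_min = h·b³/12 with b = 28.9 mm (the shorter side).
I_min = 60.1×28.9³/12 = 1.209×10^5 mm⁴
I = 1.209×10^-7 m⁴
Required critical load P_cr = n·P = 1.6 × 90.7 = 145.1 kN = 1.451×10^5 N
From P_cr = π²EI/(K·L)²:  L = (1/K)·√(π²EI/P_cr) = (1/0.7)·√(π²×1.04×10^11×1.209×10^-7/1.451×10^5)
L = 1.32 m

L_max ≈ 1.32 m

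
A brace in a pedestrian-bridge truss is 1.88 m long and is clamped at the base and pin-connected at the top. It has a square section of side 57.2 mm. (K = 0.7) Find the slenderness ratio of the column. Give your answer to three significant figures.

For a square r = a/√12 = 57.2/√12 = 16.51 mm
L_e = K·L = 0.7 × 1.88 m = 1.316 m = 1316.0 mm
λ = L_e / r_min = 1316.0 / 16.51 = 79.7

λ ≈ 79.7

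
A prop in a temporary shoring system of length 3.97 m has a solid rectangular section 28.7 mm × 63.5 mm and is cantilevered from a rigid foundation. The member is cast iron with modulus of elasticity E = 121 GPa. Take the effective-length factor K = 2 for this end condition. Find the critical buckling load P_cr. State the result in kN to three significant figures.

P_cr ≈ 2.37 kN

Buckling occurs about the weak axis: I_min = h·b³/12 with b = 28.7 mm (the shorter side).
I_min = 63.5×28.7³/12 = 1.251×10^5 mm⁴
I = 1.251×10^5 mm⁴ = 1.251×10^-7 m⁴
Effective length L_e = K·L = 2 × 3.97 = 7.940 m
P_cr = π²EI / L_e² = π² × 121×10⁹ × 1.251×10^-7 / 7.940² = 2.370×10^3 N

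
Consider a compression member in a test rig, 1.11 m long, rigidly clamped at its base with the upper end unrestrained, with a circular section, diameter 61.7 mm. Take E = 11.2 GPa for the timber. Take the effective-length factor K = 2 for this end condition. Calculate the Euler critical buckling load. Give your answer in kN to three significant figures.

I = πd⁴/64 = π×61.7⁴/64 = 7.114×10^5 mm⁴
I = 7.114×10^5 mm⁴ = 7.114×10^-7 m⁴
Effective length L_e = K·L = 2 × 1.11 = 2.220 m
P_cr = π²EI / L_e² = π² × 11.2×10⁹ × 7.114×10^-7 / 2.220² = 1.596×10^4 N

P_cr ≈ 16.0 kN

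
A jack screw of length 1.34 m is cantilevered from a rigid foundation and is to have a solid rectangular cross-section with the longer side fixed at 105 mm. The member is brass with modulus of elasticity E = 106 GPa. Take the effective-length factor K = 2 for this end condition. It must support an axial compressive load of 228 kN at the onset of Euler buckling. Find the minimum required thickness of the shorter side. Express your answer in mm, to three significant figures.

L_e = K·L = 2 × 1.34 = 2.680 m
Required I = P_cr·L_e²/(π²E) = 2.280×10^5 × 2.680² / (π² × 1.06×10^11) = 1.565×10^-6 m⁴
I_req = 1.565×10^6 mm⁴
Rectangle, weak axis: I_min = h·b³/12 with h = 105 mm fixed  ⇒  b = (12I/h)^(1/3) = 56.3 mm

b ≈ 56.3 mm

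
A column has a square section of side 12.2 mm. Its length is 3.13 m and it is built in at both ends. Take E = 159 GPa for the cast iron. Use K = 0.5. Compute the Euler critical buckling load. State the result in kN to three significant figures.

P_cr ≈ 1.18 kN

I = a⁴/12 = 12.2⁴/12 = 1.846×10^3 mm⁴
I = 1.846×10^3 mm⁴ = 1.846×10^-9 m⁴
Effective length L_e = K·L = 0.5 × 3.13 = 1.565 m
P_cr = π²EI / L_e² = π² × 159×10⁹ × 1.846×10^-9 / 1.565² = 1.183×10^3 N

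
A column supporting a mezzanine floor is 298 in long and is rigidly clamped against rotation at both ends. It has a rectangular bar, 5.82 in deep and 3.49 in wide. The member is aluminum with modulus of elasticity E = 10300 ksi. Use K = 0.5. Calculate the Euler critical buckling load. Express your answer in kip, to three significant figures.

P_cr ≈ 94.4 kip

Buckling occurs about the weak axis: I_min = h·b³/12 with b = 3.49 in (the shorter side).
I_min = 5.82×3.49³/12 = 20.62 in⁴
Effective length L_e = K·L = 0.5 × 298 = 149.0 in
P_cr = π²EI / L_e² = π² × 10300×10³ × 20.62 / 149.0² = 9.440×10^4 lb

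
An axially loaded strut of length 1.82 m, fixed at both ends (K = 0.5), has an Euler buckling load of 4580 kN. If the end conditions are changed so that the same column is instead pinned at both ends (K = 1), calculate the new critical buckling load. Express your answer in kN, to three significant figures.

P_cr ≈ 1140 kN

P_cr ∝ 1/K², so P_cr,new = P_cr,old × (K_old/K_new)² = 4580 × (0.5/1)²
= 4580 × 0.2500 = 1140 kN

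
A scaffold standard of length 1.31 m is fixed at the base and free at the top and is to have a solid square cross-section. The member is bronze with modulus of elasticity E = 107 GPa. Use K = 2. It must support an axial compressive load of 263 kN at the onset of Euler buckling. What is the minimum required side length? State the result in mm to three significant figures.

L_e = K·L = 2 × 1.31 = 2.620 m
Required I = P_cr·L_e²/(π²E) = 2.630×10^5 × 2.620² / (π² × 1.07×10^11) = 1.710×10^-6 m⁴
I_req = 1.710×10^6 mm⁴
Solid square: I = a⁴/12  ⇒  a = (12I)^(1/4) = (12×1.710×10^6)^(1/4) = 67.3 mm

a ≈ 67.3 mm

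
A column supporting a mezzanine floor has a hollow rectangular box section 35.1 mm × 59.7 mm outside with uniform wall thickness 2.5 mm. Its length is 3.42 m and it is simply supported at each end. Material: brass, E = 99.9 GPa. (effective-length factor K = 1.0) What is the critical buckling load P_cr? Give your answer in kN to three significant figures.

Inner dimensions: h_i = 59.7 − 2×2.5 = 54.70 mm, b_i = 35.1 − 2×2.5 = 30.10 mm
Weak-axis I_min = (h_o·b_o³ − h_i·b_i³)/12 with b_o = 35.1, b_i = 30.10 mm (shorter outer/inner sides).
I_min = (59.7×35.1³ − 54.70×30.10³)/12 = 9.083×10^4 mm⁴
I = 9.083×10^4 mm⁴ = 9.083×10^-8 m⁴
Effective length L_e = K·L = 1 × 3.42 = 3.420 m
P_cr = π²EI / L_e² = π² × 99.9×10⁹ × 9.083×10^-8 / 3.420² = 7.656×10^3 N

P_cr ≈ 7.66 kN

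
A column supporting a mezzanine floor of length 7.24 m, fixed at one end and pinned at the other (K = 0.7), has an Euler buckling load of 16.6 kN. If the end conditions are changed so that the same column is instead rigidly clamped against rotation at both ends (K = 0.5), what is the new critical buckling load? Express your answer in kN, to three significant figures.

P_cr ∝ 1/K², so P_cr,new = P_cr,old × (K_old/K_new)² = 16.6 × (0.7/0.5)²
= 16.6 × 1.960 = 32.5 kN

P_cr ≈ 32.5 kN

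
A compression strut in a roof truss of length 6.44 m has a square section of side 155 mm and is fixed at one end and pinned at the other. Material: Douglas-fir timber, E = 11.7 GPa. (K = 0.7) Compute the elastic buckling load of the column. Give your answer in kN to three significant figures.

I = a⁴/12 = 155⁴/12 = 4.810×10^7 mm⁴
I = 4.810×10^7 mm⁴ = 4.810×10^-5 m⁴
Effective length L_e = K·L = 0.7 × 6.44 = 4.508 m
P_cr = π²EI / L_e² = π² × 11.7×10⁹ × 4.810×10^-5 / 4.508² = 2.733×10^5 N

P_cr ≈ 273 kN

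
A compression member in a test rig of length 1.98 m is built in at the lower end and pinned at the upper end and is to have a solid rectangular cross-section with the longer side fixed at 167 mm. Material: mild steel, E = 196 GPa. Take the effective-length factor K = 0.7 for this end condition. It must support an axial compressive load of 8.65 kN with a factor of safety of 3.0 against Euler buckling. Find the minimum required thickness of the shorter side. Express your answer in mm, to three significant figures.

b ≈ 12.3 mm

Required P_cr = n·P = 3.0 × 8.65 = 25.95 kN
L_e = K·L = 0.7 × 1.98 = 1.386 m
Required I = P_cr·L_e²/(π²E) = 2.595×10^4 × 1.386² / (π² × 1.96×10^11) = 2.577×10^-8 m⁴
I_req = 2.577×10^4 mm⁴
Rectangle, weak axis: I_min = h·b³/12 with h = 167 mm fixed  ⇒  b = (12I/h)^(1/3) = 12.3 mm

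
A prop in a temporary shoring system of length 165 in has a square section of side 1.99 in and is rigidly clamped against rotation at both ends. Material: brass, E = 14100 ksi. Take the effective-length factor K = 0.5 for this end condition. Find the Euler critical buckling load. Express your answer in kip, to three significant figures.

P_cr ≈ 26.7 kip

I = a⁴/12 = 1.99⁴/12 = 1.307 in⁴
Effective length L_e = K·L = 0.5 × 165 = 82.50 in
P_cr = π²EI / L_e² = π² × 14100×10³ × 1.307 / 82.50² = 2.672×10^4 lb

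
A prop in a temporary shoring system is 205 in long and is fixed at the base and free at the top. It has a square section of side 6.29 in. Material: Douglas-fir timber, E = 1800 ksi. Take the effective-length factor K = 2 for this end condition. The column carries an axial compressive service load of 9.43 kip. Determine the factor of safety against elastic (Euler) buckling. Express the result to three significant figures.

I = a⁴/12 = 6.29⁴/12 = 130.4 in⁴
Effective length L_e = K·L = 2 × 205 = 410.0 in
P_cr = π²EI / L_e² = π² × 1800×10³ × 130.4 / 410.0² = 1.379×10^4 lb
Factor of safety n = P_cr / P = 13.786 / 9.43 = 1.46

n ≈ 1.46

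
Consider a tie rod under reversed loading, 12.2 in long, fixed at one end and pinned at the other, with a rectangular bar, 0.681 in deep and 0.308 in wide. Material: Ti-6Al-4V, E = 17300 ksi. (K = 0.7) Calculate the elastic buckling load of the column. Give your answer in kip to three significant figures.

Buckling occurs about the weak axis: I_min = h·b³/12 with b = 0.308 in (the shorter side).
I_min = 0.681×0.308³/12 = 1.658×10^-3 in⁴
Effective length L_e = K·L = 0.7 × 12.2 = 8.540 in
P_cr = π²EI / L_e² = π² × 17300×10³ × 1.658×10^-3 / 8.540² = 3.882×10^3 lb

P_cr ≈ 3.88 kip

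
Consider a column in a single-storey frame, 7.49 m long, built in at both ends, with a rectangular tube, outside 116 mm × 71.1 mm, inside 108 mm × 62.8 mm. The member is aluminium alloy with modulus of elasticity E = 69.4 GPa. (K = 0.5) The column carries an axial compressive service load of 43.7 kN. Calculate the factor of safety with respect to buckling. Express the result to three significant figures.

Weak-axis I_min = (h_o·b_o³ − h_i·b_i³)/12 with b_o = 71.1, b_i = 62.80 mm (shorter outer/inner sides).
I_min = (116×71.1³ − 108.0×62.80³)/12 = 1.245×10^6 mm⁴
I = 1.245×10^6 mm⁴ = 1.245×10^-6 m⁴
Effective length L_e = K·L = 0.5 × 7.49 = 3.745 m
P_cr = π²EI / L_e² = π² × 69.4×10⁹ × 1.245×10^-6 / 3.745² = 6.082×10^4 N
Factor of safety n = P_cr / P = 60.822 / 43.7 = 1.39

n ≈ 1.39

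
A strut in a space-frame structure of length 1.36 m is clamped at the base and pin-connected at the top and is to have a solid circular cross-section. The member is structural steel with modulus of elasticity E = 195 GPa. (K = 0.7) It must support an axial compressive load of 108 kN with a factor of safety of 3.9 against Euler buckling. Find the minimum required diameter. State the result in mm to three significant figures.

d ≈ 44.8 mm

Required P_cr = n·P = 3.9 × 108 = 421.2 kN
L_e = K·L = 0.7 × 1.36 = 0.9520 m
Required I = P_cr·L_e²/(π²E) = 4.212×10^5 × 0.9520² / (π² × 1.95×10^11) = 1.983×10^-7 m⁴
I_req = 1.983×10^5 mm⁴
Solid circle: I = πd⁴/64  ⇒  d = (64I/π)^(1/4) = (64×1.983×10^5/π)^(1/4) = 44.8 mm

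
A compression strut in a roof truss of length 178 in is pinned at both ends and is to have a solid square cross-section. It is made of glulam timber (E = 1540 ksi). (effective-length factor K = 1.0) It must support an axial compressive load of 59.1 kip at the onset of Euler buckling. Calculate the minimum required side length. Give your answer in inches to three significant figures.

a ≈ 6.20 in

L_e = K·L = 1 × 178 = 178.0 in
Required I = P_cr·L_e²/(π²E) = 5.910×10^4 × 178.0² / (π² × 1.54×10^6) = 123.2 in⁴
Solid square: I = a⁴/12  ⇒  a = (12I)^(1/4) = (12×123.2)^(1/4) = 6.20 in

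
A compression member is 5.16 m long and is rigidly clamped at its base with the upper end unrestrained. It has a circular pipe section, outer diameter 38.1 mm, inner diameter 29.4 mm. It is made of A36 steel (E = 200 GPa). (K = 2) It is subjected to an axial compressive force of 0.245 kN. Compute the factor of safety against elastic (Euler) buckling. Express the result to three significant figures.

d_o = 38.1 mm, d_i = 29.4 mm
I = π(d_o⁴ − d_i⁴)/64 = π(38.1⁴ − 29.40⁴)/64 = 6.676×10^4 mm⁴
I = 6.676×10^4 mm⁴ = 6.676×10^-8 m⁴
Effective length L_e = K·L = 2 × 5.16 = 10.32 m
P_cr = π²EI / L_e² = π² × 200×10⁹ × 6.676×10^-8 / 10.32² = 1.237×10^3 N
Factor of safety n = P_cr / P = 1.2374 / 0.245 = 5.05

n ≈ 5.05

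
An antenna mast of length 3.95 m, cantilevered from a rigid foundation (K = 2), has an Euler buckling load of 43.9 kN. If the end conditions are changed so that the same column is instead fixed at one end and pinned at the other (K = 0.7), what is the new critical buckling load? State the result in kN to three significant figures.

P_cr ∝ 1/K², so P_cr,new = P_cr,old × (K_old/K_new)² = 43.9 × (2/0.7)²
= 43.9 × 8.163 = 358 kN

P_cr ≈ 358 kN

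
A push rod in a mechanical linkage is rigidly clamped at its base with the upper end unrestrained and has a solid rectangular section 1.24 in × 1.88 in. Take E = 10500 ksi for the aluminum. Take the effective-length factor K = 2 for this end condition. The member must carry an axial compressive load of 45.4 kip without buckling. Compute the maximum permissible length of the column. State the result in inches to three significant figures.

L_max ≈ 13.1 in

Buckling occurs about the weak axis: I_min = h·b³/12 with b = 1.24 in (the shorter side).
I_min = 1.88×1.24³/12 = 0.2987 in⁴
At the buckling limit P_cr = P = 4.540×10^4 lb
From P_cr = π²EI/(K·L)²:  L = (1/K)·√(π²EI/P_cr) = (1/2)·√(π²×1.05×10^7×0.2987/4.540×10^4)
L = 13.1 in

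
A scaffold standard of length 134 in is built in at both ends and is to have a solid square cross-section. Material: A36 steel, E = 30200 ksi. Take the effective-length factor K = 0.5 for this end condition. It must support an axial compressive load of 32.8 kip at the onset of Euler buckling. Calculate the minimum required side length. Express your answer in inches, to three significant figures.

L_e = K·L = 0.5 × 134 = 67.00 in
Required I = P_cr·L_e²/(π²E) = 3.280×10^4 × 67.00² / (π² × 3.02×10^7) = 0.4940 in⁴
Solid square: I = a⁴/12  ⇒  a = (12I)^(1/4) = (12×0.4940)^(1/4) = 1.56 in

a ≈ 1.56 in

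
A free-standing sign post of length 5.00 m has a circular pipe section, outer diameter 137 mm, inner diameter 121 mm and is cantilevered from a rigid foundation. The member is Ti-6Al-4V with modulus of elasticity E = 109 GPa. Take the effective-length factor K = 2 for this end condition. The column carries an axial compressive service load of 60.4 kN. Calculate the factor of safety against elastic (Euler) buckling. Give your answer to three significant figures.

n ≈ 1.21

d_o = 137 mm, d_i = 121 mm
I = π(d_o⁴ − d_i⁴)/64 = π(137⁴ − 121.0⁴)/64 = 6.770×10^6 mm⁴
I = 6.770×10^6 mm⁴ = 6.770×10^-6 m⁴
Effective length L_e = K·L = 2 × 5.00 = 10.00 m
P_cr = π²EI / L_e² = π² × 109×10⁹ × 6.770×10^-6 / 10.00² = 7.283×10^4 N
Factor of safety n = P_cr / P = 72.830 / 60.4 = 1.21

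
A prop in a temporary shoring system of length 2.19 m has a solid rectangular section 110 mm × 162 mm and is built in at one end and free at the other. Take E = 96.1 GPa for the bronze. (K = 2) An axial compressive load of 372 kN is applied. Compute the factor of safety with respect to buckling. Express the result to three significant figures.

n ≈ 2.39

Buckling occurs about the weak axis: I_min = h·b³/12 with b = 110 mm (the shorter side).
I_min = 162×110³/12 = 1.797×10^7 mm⁴
I = 1.797×10^7 mm⁴ = 1.797×10^-5 m⁴
Effective length L_e = K·L = 2 × 2.19 = 4.380 m
P_cr = π²EI / L_e² = π² × 96.1×10⁹ × 1.797×10^-5 / 4.380² = 8.884×10^5 N
Factor of safety n = P_cr / P = 888.36 / 372 = 2.39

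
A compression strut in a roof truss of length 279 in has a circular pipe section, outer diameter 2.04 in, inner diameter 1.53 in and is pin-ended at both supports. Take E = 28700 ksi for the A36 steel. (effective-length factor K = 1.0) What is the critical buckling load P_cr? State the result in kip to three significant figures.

P_cr ≈ 2.11 kip

d_o = 2.04 in, d_i = 1.53 in
I = π(d_o⁴ − d_i⁴)/64 = π(2.04⁴ − 1.530⁴)/64 = 0.5812 in⁴
Effective length L_e = K·L = 1 × 279 = 279.0 in
P_cr = π²EI / L_e² = π² × 28700×10³ × 0.5812 / 279.0² = 2.115×10^3 lb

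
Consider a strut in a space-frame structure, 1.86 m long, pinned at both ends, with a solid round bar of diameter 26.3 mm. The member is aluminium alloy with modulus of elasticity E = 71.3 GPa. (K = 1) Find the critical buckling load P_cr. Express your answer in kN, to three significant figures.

P_cr ≈ 4.78 kN

I = πd⁴/64 = π×26.3⁴/64 = 2.349×10^4 mm⁴
I = 2.349×10^4 mm⁴ = 2.349×10^-8 m⁴
Effective length L_e = K·L = 1 × 1.86 = 1.860 m
P_cr = π²EI / L_e² = π² × 71.3×10⁹ × 2.349×10^-8 / 1.860² = 4.777×10^3 N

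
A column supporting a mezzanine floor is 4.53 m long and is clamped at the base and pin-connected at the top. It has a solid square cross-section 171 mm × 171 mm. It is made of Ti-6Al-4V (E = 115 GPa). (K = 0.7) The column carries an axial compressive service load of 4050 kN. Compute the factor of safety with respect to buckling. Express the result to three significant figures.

I = a⁴/12 = 171⁴/12 = 7.125×10^7 mm⁴
I = 7.125×10^7 mm⁴ = 7.125×10^-5 m⁴
Effective length L_e = K·L = 0.7 × 4.53 = 3.171 m
P_cr = π²EI / L_e² = π² × 115×10⁹ × 7.125×10^-5 / 3.171² = 8.043×10^6 N
Factor of safety n = P_cr / P = 8042.8 / 4050 = 1.99

n ≈ 1.99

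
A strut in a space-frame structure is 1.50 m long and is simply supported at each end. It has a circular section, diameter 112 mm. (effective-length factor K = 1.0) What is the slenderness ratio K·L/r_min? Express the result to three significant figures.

For a solid circle r = d/4 = 112/4 = 28.00 mm
L_e = K·L = 1 × 1.50 m = 1.500 m = 1500.0 mm
λ = L_e / r_min = 1500.0 / 28.00 = 53.6

λ ≈ 53.6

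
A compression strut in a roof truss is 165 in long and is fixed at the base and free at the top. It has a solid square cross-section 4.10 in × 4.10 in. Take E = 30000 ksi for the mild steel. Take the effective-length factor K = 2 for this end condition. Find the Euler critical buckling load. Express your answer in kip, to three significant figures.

P_cr ≈ 64.0 kip

I = a⁴/12 = 4.10⁴/12 = 23.55 in⁴
Effective length L_e = K·L = 2 × 165 = 330.0 in
P_cr = π²EI / L_e² = π² × 30000×10³ × 23.55 / 330.0² = 6.402×10^4 lb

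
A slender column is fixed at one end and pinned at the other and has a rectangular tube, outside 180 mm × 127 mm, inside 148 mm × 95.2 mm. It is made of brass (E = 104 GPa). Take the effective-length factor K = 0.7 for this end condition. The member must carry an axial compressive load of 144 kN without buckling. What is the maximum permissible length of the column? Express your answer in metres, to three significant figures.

Weak-axis I_min = (h_o·b_o³ − h_i·b_i³)/12 with b_o = 127, b_i = 95.20 mm (shorter outer/inner sides).
I_min = (180×127³ − 148.0×95.20³)/12 = 2.008×10^7 mm⁴
I = 2.008×10^-5 m⁴
At the buckling limit P_cr = P = 1.440×10^5 N
From P_cr = π²EI/(K·L)²:  L = (1/K)·√(π²EI/P_cr) = (1/0.7)·√(π²×1.04×10^11×2.008×10^-5/1.440×10^5)
L = 17.1 m

L_max ≈ 17.1 m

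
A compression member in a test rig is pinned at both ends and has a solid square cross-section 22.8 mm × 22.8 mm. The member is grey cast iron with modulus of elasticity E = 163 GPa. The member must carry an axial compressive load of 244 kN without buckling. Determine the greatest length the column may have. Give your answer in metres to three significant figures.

L_max ≈ 0.385 m

I = a⁴/12 = 22.8⁴/12 = 2.252×10^4 mm⁴
I = 2.252×10^-8 m⁴
At the buckling limit P_cr = P = 2.440×10^5 N
From P_cr = π²EI/(K·L)²:  L = (1/K)·√(π²EI/P_cr) = (1/1)·√(π²×1.63×10^11×2.252×10^-8/2.440×10^5)
L = 0.385 m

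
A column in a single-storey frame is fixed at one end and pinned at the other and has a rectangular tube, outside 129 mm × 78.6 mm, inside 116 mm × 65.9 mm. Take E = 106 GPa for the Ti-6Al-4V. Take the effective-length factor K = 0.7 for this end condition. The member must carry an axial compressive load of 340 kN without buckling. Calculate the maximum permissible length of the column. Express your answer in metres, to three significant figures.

Weak-axis I_min = (h_o·b_o³ − h_i·b_i³)/12 with b_o = 78.6, b_i = 65.90 mm (shorter outer/inner sides).
I_min = (129×78.6³ − 116.0×65.90³)/12 = 2.454×10^6 mm⁴
I = 2.454×10^-6 m⁴
At the buckling limit P_cr = P = 3.400×10^5 N
From P_cr = π²EI/(K·L)²:  L = (1/K)·√(π²EI/P_cr) = (1/0.7)·√(π²×1.06×10^11×2.454×10^-6/3.400×10^5)
L = 3.93 m

L_max ≈ 3.93 m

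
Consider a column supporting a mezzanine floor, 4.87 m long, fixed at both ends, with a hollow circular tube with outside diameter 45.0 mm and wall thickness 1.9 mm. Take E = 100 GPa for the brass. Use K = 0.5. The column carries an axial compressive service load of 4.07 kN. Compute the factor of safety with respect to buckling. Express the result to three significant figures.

n ≈ 2.45

Inner diameter d_i = 45.0 − 2×1.9 = 41.20 mm
I = π(d_o⁴ − d_i⁴)/64 = π(45.0⁴ − 41.20⁴)/64 = 5.985×10^4 mm⁴
I = 5.985×10^4 mm⁴ = 5.985×10^-8 m⁴
Effective length L_e = K·L = 0.5 × 4.87 = 2.435 m
P_cr = π²EI / L_e² = π² × 100×10⁹ × 5.985×10^-8 / 2.435² = 9.963×10^3 N
Factor of safety n = P_cr / P = 9.9630 / 4.07 = 2.45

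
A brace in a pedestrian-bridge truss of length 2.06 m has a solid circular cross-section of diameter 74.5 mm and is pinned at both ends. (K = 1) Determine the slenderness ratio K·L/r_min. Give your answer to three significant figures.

λ ≈ 111

For a solid circle r = d/4 = 74.5/4 = 18.62 mm
L_e = K·L = 1 × 2.06 m = 2.060 m = 2060.0 mm
λ = L_e / r_min = 2060.0 / 18.62 = 111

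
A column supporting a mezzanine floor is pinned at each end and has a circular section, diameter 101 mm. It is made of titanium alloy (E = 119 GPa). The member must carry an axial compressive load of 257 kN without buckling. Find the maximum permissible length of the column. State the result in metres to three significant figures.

L_max ≈ 4.83 m

I = πd⁴/64 = π×101⁴/64 = 5.108×10^6 mm⁴
I = 5.108×10^-6 m⁴
At the buckling limit P_cr = P = 2.570×10^5 N
From P_cr = π²EI/(K·L)²:  L = (1/K)·√(π²EI/P_cr) = (1/1)·√(π²×1.19×10^11×5.108×10^-6/2.570×10^5)
L = 4.83 m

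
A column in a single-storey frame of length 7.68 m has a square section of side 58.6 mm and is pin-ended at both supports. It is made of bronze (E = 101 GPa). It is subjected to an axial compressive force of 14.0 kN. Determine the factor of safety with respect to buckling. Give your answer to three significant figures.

n ≈ 1.19

I = a⁴/12 = 58.6⁴/12 = 9.827×10^5 mm⁴
I = 9.827×10^5 mm⁴ = 9.827×10^-7 m⁴
Effective length L_e = K·L = 1 × 7.68 = 7.680 m
P_cr = π²EI / L_e² = π² × 101×10⁹ × 9.827×10^-7 / 7.680² = 1.661×10^4 N
Factor of safety n = P_cr / P = 16.608 / 14.0 = 1.19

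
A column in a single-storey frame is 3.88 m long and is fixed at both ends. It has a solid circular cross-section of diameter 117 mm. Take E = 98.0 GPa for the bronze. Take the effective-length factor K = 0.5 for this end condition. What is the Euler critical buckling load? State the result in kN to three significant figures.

I = πd⁴/64 = π×117⁴/64 = 9.198×10^6 mm⁴
I = 9.198×10^6 mm⁴ = 9.198×10^-6 m⁴
Effective length L_e = K·L = 0.5 × 3.88 = 1.940 m
P_cr = π²EI / L_e² = π² × 98.0×10⁹ × 9.198×10^-6 / 1.940² = 2.364×10^6 N

P_cr ≈ 2360 kN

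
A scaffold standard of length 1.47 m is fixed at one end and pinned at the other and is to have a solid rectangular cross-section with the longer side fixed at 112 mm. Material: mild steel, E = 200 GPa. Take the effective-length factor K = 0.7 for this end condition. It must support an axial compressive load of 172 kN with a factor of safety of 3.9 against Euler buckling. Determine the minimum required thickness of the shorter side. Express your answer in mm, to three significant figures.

b ≈ 33.8 mm

Required P_cr = n·P = 3.9 × 172 = 670.8 kN
L_e = K·L = 0.7 × 1.47 = 1.029 m
Required I = P_cr·L_e²/(π²E) = 6.708×10^5 × 1.029² / (π² × 2.00×10^11) = 3.598×10^-7 m⁴
I_req = 3.598×10^5 mm⁴
Rectangle, weak axis: I_min = h·b³/12 with h = 112 mm fixed  ⇒  b = (12I/h)^(1/3) = 33.8 mm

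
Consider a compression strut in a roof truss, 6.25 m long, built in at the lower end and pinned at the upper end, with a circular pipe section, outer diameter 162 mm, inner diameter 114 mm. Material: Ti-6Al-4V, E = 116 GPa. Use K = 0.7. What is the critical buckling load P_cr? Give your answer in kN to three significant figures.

P_cr ≈ 1530 kN

d_o = 162 mm, d_i = 114 mm
I = π(d_o⁴ − d_i⁴)/64 = π(162⁴ − 114.0⁴)/64 = 2.552×10^7 mm⁴
I = 2.552×10^7 mm⁴ = 2.552×10^-5 m⁴
Effective length L_e = K·L = 0.7 × 6.25 = 4.375 m
P_cr = π²EI / L_e² = π² × 116×10⁹ × 2.552×10^-5 / 4.375² = 1.526×10^6 N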